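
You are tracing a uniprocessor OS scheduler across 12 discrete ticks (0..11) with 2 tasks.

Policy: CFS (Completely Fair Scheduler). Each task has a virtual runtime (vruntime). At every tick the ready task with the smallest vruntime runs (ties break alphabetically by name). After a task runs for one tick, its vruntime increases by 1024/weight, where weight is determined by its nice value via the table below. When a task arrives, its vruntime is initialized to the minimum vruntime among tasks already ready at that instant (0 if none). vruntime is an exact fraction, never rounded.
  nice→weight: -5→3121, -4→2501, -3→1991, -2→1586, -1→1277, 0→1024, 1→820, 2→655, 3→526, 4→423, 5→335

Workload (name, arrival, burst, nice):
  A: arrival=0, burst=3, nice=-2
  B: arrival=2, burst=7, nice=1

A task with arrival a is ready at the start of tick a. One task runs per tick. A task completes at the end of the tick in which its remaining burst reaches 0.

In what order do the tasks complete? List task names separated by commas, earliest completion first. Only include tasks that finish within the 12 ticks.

t=0: vr[A=0] → run A
t=1: vr[A=512/793] → run A
t=2: vr[A=1024/793 B=1024/793] → run A
t=3: vr[B=1024/793] → run B
t=4: vr[B=412928/162565] → run B
t=5: vr[B=615936/162565] → run B
t=6: vr[B=818944/162565] → run B
t=7: vr[B=1021952/162565] → run B
t=8: vr[B=244992/32513] → run B
t=9: vr[B=1427968/162565] → run B
t=10: (idle)
t=11: (idle)

completion order = A, B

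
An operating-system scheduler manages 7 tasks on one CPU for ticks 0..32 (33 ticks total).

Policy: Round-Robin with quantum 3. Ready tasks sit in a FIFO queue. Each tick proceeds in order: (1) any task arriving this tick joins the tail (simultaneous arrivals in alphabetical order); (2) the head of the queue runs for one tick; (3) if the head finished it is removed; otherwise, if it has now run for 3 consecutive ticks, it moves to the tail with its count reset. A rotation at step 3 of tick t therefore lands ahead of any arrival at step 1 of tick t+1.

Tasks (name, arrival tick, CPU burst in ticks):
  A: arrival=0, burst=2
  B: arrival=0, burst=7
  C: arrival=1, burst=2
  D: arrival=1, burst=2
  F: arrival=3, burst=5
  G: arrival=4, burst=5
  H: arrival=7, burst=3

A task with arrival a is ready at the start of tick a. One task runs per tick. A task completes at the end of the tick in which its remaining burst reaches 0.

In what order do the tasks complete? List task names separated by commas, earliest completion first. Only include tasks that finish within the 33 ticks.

completion order = A, C, D, H, F, G, B

t=0: queue=[A,B] q_used=0 → run A
t=1: queue=[A,B,C,D] q_used=1 → run A
t=2: queue=[B,C,D] q_used=0 → run B
t=3: queue=[B,C,D,F] q_used=1 → run B
t=4: queue=[B,C,D,F,G] q_used=2 → run B
t=5: queue=[C,D,F,G,B] q_used=0 → run C
t=6: queue=[C,D,F,G,B] q_used=1 → run C
t=7: queue=[D,F,G,B,H] q_used=0 → run D
t=8: queue=[D,F,G,B,H] q_used=1 → run D
t=9: queue=[F,G,B,H] q_used=0 → run F
t=10: queue=[F,G,B,H] q_used=1 → run F
t=11: queue=[F,G,B,H] q_used=2 → run F
t=12: queue=[G,B,H,F] q_used=0 → run G
t=13: queue=[G,B,H,F] q_used=1 → run G
t=14: queue=[G,B,H,F] q_used=2 → run G
t=15: queue=[B,H,F,G] q_used=0 → run B
t=16: queue=[B,H,F,G] q_used=1 → run B
t=17: queue=[B,H,F,G] q_used=2 → run B
t=18: queue=[H,F,G,B] q_used=0 → run H
t=19: queue=[H,F,G,B] q_used=1 → run H
t=20: queue=[H,F,G,B] q_used=2 → run H
t=21: queue=[F,G,B] q_used=0 → run F
t=22: queue=[F,G,B] q_used=1 → run F
t=23: queue=[G,B] q_used=0 → run G
t=24: queue=[G,B] q_used=1 → run G
t=25: queue=[B] q_used=0 → run B
t=26: (idle)
t=27: (idle)
t=28: (idle)
t=29: (idle)
t=30: (idle)
t=31: (idle)
t=32: (idle)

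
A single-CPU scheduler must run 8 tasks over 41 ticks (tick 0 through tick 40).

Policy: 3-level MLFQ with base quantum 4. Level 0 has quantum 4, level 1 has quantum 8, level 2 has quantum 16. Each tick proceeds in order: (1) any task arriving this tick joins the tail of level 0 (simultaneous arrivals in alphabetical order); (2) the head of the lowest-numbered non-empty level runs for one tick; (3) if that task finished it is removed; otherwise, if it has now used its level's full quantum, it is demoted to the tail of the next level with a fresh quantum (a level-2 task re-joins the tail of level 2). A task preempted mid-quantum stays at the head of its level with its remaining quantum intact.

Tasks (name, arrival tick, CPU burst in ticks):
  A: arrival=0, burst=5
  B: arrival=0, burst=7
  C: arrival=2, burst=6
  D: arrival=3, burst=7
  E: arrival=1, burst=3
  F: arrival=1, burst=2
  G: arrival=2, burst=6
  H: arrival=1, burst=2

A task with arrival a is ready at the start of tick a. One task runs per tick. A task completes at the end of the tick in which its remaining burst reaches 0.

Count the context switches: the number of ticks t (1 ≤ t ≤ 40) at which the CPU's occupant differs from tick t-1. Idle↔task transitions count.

t=0: L0/L1/L2 = AB/-/- → run A
t=1: L0/L1/L2 = ABEFH/-/- → run A
t=2: L0/L1/L2 = ABEFHCG/-/- → run A
t=3: L0/L1/L2 = ABEFHCGD/-/- → run A
t=4: L0/L1/L2 = BEFHCGD/A/- → run B
t=5: L0/L1/L2 = BEFHCGD/A/- → run B
t=6: L0/L1/L2 = BEFHCGD/A/- → run B
t=7: L0/L1/L2 = BEFHCGD/A/- → run B
t=8: L0/L1/L2 = EFHCGD/AB/- → run E
t=9: L0/L1/L2 = EFHCGD/AB/- → run E
t=10: L0/L1/L2 = EFHCGD/AB/- → run E
t=11: L0/L1/L2 = FHCGD/AB/- → run F
t=12: L0/L1/L2 = FHCGD/AB/- → run F
t=13: L0/L1/L2 = HCGD/AB/- → run H
t=14: L0/L1/L2 = HCGD/AB/- → run H
t=15: L0/L1/L2 = CGD/AB/- → run C
t=16: L0/L1/L2 = CGD/AB/- → run C
t=17: L0/L1/L2 = CGD/AB/- → run C
t=18: L0/L1/L2 = CGD/AB/- → run C
t=19: L0/L1/L2 = GD/ABC/- → run G
t=20: L0/L1/L2 = GD/ABC/- → run G
t=21: L0/L1/L2 = GD/ABC/- → run G
t=22: L0/L1/L2 = GD/ABC/- → run G
t=23: L0/L1/L2 = D/ABCG/- → run D
t=24: L0/L1/L2 = D/ABCG/- → run D
t=25: L0/L1/L2 = D/ABCG/- → run D
t=26: L0/L1/L2 = D/ABCG/- → run D
t=27: L0/L1/L2 = -/ABCGD/- → run A
t=28: L0/L1/L2 = -/BCGD/- → run B
t=29: L0/L1/L2 = -/BCGD/- → run B
t=30: L0/L1/L2 = -/BCGD/- → run B
t=31: L0/L1/L2 = -/CGD/- → run C
t=32: L0/L1/L2 = -/CGD/- → run C
t=33: L0/L1/L2 = -/GD/- → run G
t=34: L0/L1/L2 = -/GD/- → run G
t=35: L0/L1/L2 = -/D/- → run D
t=36: L0/L1/L2 = -/D/- → run D
t=37: L0/L1/L2 = -/D/- → run D
t=38: (idle)
t=39: (idle)
t=40: (idle)

context switches = 13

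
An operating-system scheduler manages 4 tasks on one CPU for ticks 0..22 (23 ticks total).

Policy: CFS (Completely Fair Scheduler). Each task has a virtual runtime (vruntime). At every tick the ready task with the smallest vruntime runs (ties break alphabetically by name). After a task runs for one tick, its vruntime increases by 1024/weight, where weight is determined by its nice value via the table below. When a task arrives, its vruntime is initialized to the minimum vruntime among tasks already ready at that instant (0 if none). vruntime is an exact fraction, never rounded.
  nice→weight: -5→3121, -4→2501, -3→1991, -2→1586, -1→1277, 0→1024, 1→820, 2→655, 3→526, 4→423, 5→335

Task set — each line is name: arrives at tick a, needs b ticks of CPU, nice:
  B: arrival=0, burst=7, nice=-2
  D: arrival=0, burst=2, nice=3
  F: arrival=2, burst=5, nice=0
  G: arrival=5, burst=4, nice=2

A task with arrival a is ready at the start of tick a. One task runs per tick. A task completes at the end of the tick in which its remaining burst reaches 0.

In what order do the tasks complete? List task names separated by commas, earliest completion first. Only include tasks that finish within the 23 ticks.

t=0: vr[B=0 D=0] → run B
t=1: vr[B=512/793 D=0] → run D
t=2: vr[B=512/793 D=512/263 F=512/793] → run B
t=3: vr[B=1024/793 D=512/263 F=512/793] → run F
t=4: vr[B=1024/793 D=512/263 F=1305/793] → run B
t=5: vr[B=1536/793 D=512/263 F=1305/793 G=1305/793] → run F
t=6: vr[B=1536/793 D=512/263 F=2098/793 G=1305/793] → run G
t=7: vr[B=1536/793 D=512/263 F=2098/793 G=1666807/519415] → run B
t=8: vr[B=2048/793 D=512/263 F=2098/793 G=1666807/519415] → run D
t=9: vr[B=2048/793 F=2098/793 G=1666807/519415] → run B
t=10: vr[B=2560/793 F=2098/793 G=1666807/519415] → run F
t=11: vr[B=2560/793 F=2891/793 G=1666807/519415] → run G
t=12: vr[B=2560/793 F=2891/793 G=2478839/519415] → run B
t=13: vr[B=3072/793 F=2891/793 G=2478839/519415] → run F
t=14: vr[B=3072/793 F=3684/793 G=2478839/519415] → run B
t=15: vr[F=3684/793 G=2478839/519415] → run F
t=16: vr[G=2478839/519415] → run G
t=17: vr[G=3290871/519415] → run G
t=18: (idle)
t=19: (idle)
t=20: (idle)
t=21: (idle)
t=22: (idle)

completion order = D, B, F, G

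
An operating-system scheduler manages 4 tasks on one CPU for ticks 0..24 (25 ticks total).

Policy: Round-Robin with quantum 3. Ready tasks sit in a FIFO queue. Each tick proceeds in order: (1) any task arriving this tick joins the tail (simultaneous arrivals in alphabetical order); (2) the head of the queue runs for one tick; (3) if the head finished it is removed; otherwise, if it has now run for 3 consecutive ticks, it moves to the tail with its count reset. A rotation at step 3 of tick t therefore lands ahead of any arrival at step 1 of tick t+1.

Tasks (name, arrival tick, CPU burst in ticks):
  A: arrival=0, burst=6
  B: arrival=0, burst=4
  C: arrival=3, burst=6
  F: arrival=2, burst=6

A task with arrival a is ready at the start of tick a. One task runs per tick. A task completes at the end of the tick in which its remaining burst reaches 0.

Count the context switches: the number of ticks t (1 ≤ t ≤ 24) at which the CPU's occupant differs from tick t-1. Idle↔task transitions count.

context switches = 8

t=0: queue=[A,B] q_used=0 → run A
t=1: queue=[A,B] q_used=1 → run A
t=2: queue=[A,B,F] q_used=2 → run A
t=3: queue=[B,F,A,C] q_used=0 → run B
t=4: queue=[B,F,A,C] q_used=1 → run B
t=5: queue=[B,F,A,C] q_used=2 → run B
t=6: queue=[F,A,C,B] q_used=0 → run F
t=7: queue=[F,A,C,B] q_used=1 → run F
t=8: queue=[F,A,C,B] q_used=2 → run F
t=9: queue=[A,C,B,F] q_used=0 → run A
t=10: queue=[A,C,B,F] q_used=1 → run A
t=11: queue=[A,C,B,F] q_used=2 → run A
t=12: queue=[C,B,F] q_used=0 → run C
t=13: queue=[C,B,F] q_used=1 → run C
t=14: queue=[C,B,F] q_used=2 → run C
t=15: queue=[B,F,C] q_used=0 → run B
t=16: queue=[F,C] q_used=0 → run F
t=17: queue=[F,C] q_used=1 → run F
t=18: queue=[F,C] q_used=2 → run F
t=19: queue=[C] q_used=0 → run C
t=20: queue=[C] q_used=1 → run C
t=21: queue=[C] q_used=2 → run C
t=22: (idle)
t=23: (idle)
t=24: (idle)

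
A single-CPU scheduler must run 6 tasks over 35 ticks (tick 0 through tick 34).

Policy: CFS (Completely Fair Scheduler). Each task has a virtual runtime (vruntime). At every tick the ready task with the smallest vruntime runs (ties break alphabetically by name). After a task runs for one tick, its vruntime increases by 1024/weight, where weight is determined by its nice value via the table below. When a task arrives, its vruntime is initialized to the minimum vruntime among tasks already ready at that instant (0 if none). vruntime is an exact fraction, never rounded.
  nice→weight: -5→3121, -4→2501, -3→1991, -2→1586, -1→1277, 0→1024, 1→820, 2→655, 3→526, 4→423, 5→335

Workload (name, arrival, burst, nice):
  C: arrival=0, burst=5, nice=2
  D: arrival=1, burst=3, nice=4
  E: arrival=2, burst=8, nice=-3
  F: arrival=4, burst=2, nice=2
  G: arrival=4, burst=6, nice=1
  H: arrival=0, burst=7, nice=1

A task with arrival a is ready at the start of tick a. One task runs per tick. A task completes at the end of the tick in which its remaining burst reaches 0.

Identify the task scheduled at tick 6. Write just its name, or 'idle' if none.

running at tick 6 = G

t=0: vr[C=0 H=0] → run C
t=1: vr[C=1024/655 D=0 H=0] → run D
t=2: vr[C=1024/655 D=1024/423 E=0 H=0] → run E
t=3: vr[C=1024/655 D=1024/423 E=1024/1991 H=0] → run H
t=4: vr[C=1024/655 D=1024/423 E=1024/1991 F=1024/1991 G=1024/1991 H=256/205] → run E
t=5: vr[C=1024/655 D=1024/423 E=2048/1991 F=1024/1991 G=1024/1991 H=256/205] → run F
t=6: vr[C=1024/655 D=1024/423 E=2048/1991 F=2709504/1304105 G=1024/1991 H=256/205] → run G
t=7: vr[C=1024/655 D=1024/423 E=2048/1991 F=2709504/1304105 G=719616/408155 H=256/205] → run E
t=8: vr[C=1024/655 D=1024/423 E=3072/1991 F=2709504/1304105 G=719616/408155 H=256/205] → run H
t=9: vr[C=1024/655 D=1024/423 E=3072/1991 F=2709504/1304105 G=719616/408155 H=512/205] → run E
t=10: vr[C=1024/655 D=1024/423 E=4096/1991 F=2709504/1304105 G=719616/408155 H=512/205] → run C
t=11: vr[C=2048/655 D=1024/423 E=4096/1991 F=2709504/1304105 G=719616/408155 H=512/205] → run G
t=12: vr[C=2048/655 D=1024/423 E=4096/1991 F=2709504/1304105 G=1229312/408155 H=512/205] → run E
t=13: vr[C=2048/655 D=1024/423 E=5120/1991 F=2709504/1304105 G=1229312/408155 H=512/205] → run F
t=14: vr[C=2048/655 D=1024/423 E=5120/1991 G=1229312/408155 H=512/205] → run D
t=15: vr[C=2048/655 D=2048/423 E=5120/1991 G=1229312/408155 H=512/205] → run H
t=16: vr[C=2048/655 D=2048/423 E=5120/1991 G=1229312/408155 H=768/205] → run E
t=17: vr[C=2048/655 D=2048/423 E=6144/1991 G=1229312/408155 H=768/205] → run G
t=18: vr[C=2048/655 D=2048/423 E=6144/1991 G=1739008/408155 H=768/205] → run E
t=19: vr[C=2048/655 D=2048/423 E=7168/1991 G=1739008/408155 H=768/205] → run C
t=20: vr[C=3072/655 D=2048/423 E=7168/1991 G=1739008/408155 H=768/205] → run E
t=21: vr[C=3072/655 D=2048/423 G=1739008/408155 H=768/205] → run H
t=22: vr[C=3072/655 D=2048/423 G=1739008/408155 H=1024/205] → run G
t=23: vr[C=3072/655 D=2048/423 G=2248704/408155 H=1024/205] → run C
t=24: vr[C=4096/655 D=2048/423 G=2248704/408155 H=1024/205] → run D
t=25: vr[C=4096/655 G=2248704/408155 H=1024/205] → run H
t=26: vr[C=4096/655 G=2248704/408155 H=256/41] → run G
t=27: vr[C=4096/655 G=551680/81631 H=256/41] → run H
t=28: vr[C=4096/655 G=551680/81631 H=1536/205] → run C
t=29: vr[G=551680/81631 H=1536/205] → run G
t=30: vr[H=1536/205] → run H
t=31: (idle)
t=32: (idle)
t=33: (idle)
t=34: (idle)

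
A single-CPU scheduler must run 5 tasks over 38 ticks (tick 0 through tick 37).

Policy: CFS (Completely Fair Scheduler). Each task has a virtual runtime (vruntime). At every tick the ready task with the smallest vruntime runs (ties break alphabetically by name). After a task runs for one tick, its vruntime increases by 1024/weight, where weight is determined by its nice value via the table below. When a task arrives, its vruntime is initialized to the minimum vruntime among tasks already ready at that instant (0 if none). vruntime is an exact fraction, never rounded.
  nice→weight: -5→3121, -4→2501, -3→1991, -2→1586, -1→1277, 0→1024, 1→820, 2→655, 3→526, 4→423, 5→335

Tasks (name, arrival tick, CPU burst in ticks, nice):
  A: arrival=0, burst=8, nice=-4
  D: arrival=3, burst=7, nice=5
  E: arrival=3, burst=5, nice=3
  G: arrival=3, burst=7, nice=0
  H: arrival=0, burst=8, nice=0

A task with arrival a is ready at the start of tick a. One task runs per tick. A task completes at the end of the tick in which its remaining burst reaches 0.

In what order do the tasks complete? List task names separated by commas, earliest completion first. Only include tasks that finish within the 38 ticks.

t=0: vr[A=0 H=0] → run A
t=1: vr[A=1024/2501 H=0] → run H
t=2: vr[A=1024/2501 H=1] → run A
t=3: vr[A=2048/2501 D=2048/2501 E=2048/2501 G=2048/2501 H=1] → run A
t=4: vr[A=3072/2501 D=2048/2501 E=2048/2501 G=2048/2501 H=1] → run D
t=5: vr[A=3072/2501 D=3247104/837835 E=2048/2501 G=2048/2501 H=1] → run E
t=6: vr[A=3072/2501 D=3247104/837835 E=1819136/657763 G=2048/2501 H=1] → run G
t=7: vr[A=3072/2501 D=3247104/837835 E=1819136/657763 G=4549/2501 H=1] → run H
t=8: vr[A=3072/2501 D=3247104/837835 E=1819136/657763 G=4549/2501 H=2] → run A
t=9: vr[A=4096/2501 D=3247104/837835 E=1819136/657763 G=4549/2501 H=2] → run A
t=10: vr[A=5120/2501 D=3247104/837835 E=1819136/657763 G=4549/2501 H=2] → run G
t=11: vr[A=5120/2501 D=3247104/837835 E=1819136/657763 G=7050/2501 H=2] → run H
t=12: vr[A=5120/2501 D=3247104/837835 E=1819136/657763 G=7050/2501 H=3] → run A
t=13: vr[A=6144/2501 D=3247104/837835 E=1819136/657763 G=7050/2501 H=3] → run A
t=14: vr[A=7168/2501 D=3247104/837835 E=1819136/657763 G=7050/2501 H=3] → run E
t=15: vr[A=7168/2501 D=3247104/837835 E=3099648/657763 G=7050/2501 H=3] → run G
t=16: vr[A=7168/2501 D=3247104/837835 E=3099648/657763 G=9551/2501 H=3] → run A
t=17: vr[D=3247104/837835 E=3099648/657763 G=9551/2501 H=3] → run H
t=18: vr[D=3247104/837835 E=3099648/657763 G=9551/2501 H=4] → run G
t=19: vr[D=3247104/837835 E=3099648/657763 G=12052/2501 H=4] → run D
t=20: vr[D=5808128/837835 E=3099648/657763 G=12052/2501 H=4] → run H
t=21: vr[D=5808128/837835 E=3099648/657763 G=12052/2501 H=5] → run E
t=22: vr[D=5808128/837835 E=4380160/657763 G=12052/2501 H=5] → run G
t=23: vr[D=5808128/837835 E=4380160/657763 G=14553/2501 H=5] → run H
t=24: vr[D=5808128/837835 E=4380160/657763 G=14553/2501 H=6] → run G
t=25: vr[D=5808128/837835 E=4380160/657763 G=17054/2501 H=6] → run H
t=26: vr[D=5808128/837835 E=4380160/657763 G=17054/2501 H=7] → run E
t=27: vr[D=5808128/837835 E=5660672/657763 G=17054/2501 H=7] → run G
t=28: vr[D=5808128/837835 E=5660672/657763 H=7] → run D
t=29: vr[D=8369152/837835 E=5660672/657763 H=7] → run H
t=30: vr[D=8369152/837835 E=5660672/657763] → run E
t=31: vr[D=8369152/837835] → run D
t=32: vr[D=10930176/837835] → run D
t=33: vr[D=2698240/167567] → run D
t=34: vr[D=16052224/837835] → run D
t=35: (idle)
t=36: (idle)
t=37: (idle)

completion order = A, G, H, E, D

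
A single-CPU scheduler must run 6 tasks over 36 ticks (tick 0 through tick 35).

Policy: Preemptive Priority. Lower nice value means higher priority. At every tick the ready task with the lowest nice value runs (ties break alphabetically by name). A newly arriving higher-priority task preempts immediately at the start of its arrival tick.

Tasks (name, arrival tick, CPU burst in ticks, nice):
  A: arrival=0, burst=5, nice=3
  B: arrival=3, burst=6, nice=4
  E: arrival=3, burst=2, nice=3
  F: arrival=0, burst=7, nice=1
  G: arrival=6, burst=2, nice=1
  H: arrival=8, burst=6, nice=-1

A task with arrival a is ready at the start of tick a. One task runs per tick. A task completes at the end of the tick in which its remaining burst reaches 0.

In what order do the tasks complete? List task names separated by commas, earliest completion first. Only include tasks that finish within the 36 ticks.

t=0: ready={A,F} → run F
t=1: ready={A,F} → run F
t=2: ready={A,F} → run F
t=3: ready={A,B,E,F} → run F
t=4: ready={A,B,E,F} → run F
t=5: ready={A,B,E,F} → run F
t=6: ready={A,B,E,F,G} → run F
t=7: ready={A,B,E,G} → run G
t=8: ready={A,B,E,G,H} → run H
t=9: ready={A,B,E,G,H} → run H
t=10: ready={A,B,E,G,H} → run H
t=11: ready={A,B,E,G,H} → run H
t=12: ready={A,B,E,G,H} → run H
t=13: ready={A,B,E,G,H} → run H
t=14: ready={A,B,E,G} → run G
t=15: ready={A,B,E} → run A
t=16: ready={A,B,E} → run A
t=17: ready={A,B,E} → run A
t=18: ready={A,B,E} → run A
t=19: ready={A,B,E} → run A
t=20: ready={B,E} → run E
t=21: ready={B,E} → run E
t=22: ready={B} → run B
t=23: ready={B} → run B
t=24: ready={B} → run B
t=25: ready={B} → run B
t=26: ready={B} → run B
t=27: ready={B} → run B
t=28: (idle)
t=29: (idle)
t=30: (idle)
t=31: (idle)
t=32: (idle)
t=33: (idle)
t=34: (idle)
t=35: (idle)

completion order = F, H, G, A, E, B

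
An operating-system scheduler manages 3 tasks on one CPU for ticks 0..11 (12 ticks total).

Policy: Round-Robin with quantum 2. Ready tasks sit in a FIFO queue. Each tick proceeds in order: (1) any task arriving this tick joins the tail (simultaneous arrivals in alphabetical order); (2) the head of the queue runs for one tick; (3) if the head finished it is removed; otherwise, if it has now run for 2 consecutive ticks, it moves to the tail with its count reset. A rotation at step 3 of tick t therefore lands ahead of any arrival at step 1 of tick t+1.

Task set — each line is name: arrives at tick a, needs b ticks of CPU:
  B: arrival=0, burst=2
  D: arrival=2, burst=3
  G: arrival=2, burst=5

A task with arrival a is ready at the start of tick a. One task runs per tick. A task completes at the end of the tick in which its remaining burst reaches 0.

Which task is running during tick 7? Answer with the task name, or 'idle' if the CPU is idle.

running at tick 7 = G

t=0: queue=[B] q_used=0 → run B
t=1: queue=[B] q_used=1 → run B
t=2: queue=[D,G] q_used=0 → run D
t=3: queue=[D,G] q_used=1 → run D
t=4: queue=[G,D] q_used=0 → run G
t=5: queue=[G,D] q_used=1 → run G
t=6: queue=[D,G] q_used=0 → run D
t=7: queue=[G] q_used=0 → run G
t=8: queue=[G] q_used=1 → run G
t=9: queue=[G] q_used=0 → run G
t=10: (idle)
t=11: (idle)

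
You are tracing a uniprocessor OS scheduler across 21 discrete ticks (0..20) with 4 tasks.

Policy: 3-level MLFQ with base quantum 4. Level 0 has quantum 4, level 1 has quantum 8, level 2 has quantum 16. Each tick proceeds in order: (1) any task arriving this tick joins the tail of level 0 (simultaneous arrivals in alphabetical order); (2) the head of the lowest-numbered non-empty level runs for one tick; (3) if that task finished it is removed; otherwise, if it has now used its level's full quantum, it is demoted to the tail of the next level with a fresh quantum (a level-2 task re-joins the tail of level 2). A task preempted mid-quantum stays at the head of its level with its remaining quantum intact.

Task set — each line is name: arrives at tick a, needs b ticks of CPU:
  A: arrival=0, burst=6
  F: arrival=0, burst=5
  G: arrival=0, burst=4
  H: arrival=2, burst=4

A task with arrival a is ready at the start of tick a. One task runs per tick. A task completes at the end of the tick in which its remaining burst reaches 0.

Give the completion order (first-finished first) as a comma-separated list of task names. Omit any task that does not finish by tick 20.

completion order = G, H, A, F

t=0: L0/L1/L2 = AFG/-/- → run A
t=1: L0/L1/L2 = AFG/-/- → run A
t=2: L0/L1/L2 = AFGH/-/- → run A
t=3: L0/L1/L2 = AFGH/-/- → run A
t=4: L0/L1/L2 = FGH/A/- → run F
t=5: L0/L1/L2 = FGH/A/- → run F
t=6: L0/L1/L2 = FGH/A/- → run F
t=7: L0/L1/L2 = FGH/A/- → run F
t=8: L0/L1/L2 = GH/AF/- → run G
t=9: L0/L1/L2 = GH/AF/- → run G
t=10: L0/L1/L2 = GH/AF/- → run G
t=11: L0/L1/L2 = GH/AF/- → run G
t=12: L0/L1/L2 = H/AF/- → run H
t=13: L0/L1/L2 = H/AF/- → run H
t=14: L0/L1/L2 = H/AF/- → run H
t=15: L0/L1/L2 = H/AF/- → run H
t=16: L0/L1/L2 = -/AF/- → run A
t=17: L0/L1/L2 = -/AF/- → run A
t=18: L0/L1/L2 = -/F/- → run F
t=19: (idle)
t=20: (idle)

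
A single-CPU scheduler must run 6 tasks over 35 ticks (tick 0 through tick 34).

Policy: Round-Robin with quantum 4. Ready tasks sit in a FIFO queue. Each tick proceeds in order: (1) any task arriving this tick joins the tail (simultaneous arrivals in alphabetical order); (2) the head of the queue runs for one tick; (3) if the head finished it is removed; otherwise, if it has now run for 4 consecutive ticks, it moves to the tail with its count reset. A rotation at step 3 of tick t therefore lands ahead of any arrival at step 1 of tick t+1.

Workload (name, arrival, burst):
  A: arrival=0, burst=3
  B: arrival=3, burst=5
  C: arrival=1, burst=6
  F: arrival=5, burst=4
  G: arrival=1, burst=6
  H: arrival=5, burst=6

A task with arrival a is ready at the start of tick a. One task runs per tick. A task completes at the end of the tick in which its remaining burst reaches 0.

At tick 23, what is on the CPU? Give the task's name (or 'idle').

t=0: queue=[A] q_used=0 → run A
t=1: queue=[A,C,G] q_used=1 → run A
t=2: queue=[A,C,G] q_used=2 → run A
t=3: queue=[C,G,B] q_used=0 → run C
t=4: queue=[C,G,B] q_used=1 → run C
t=5: queue=[C,G,B,F,H] q_used=2 → run C
t=6: queue=[C,G,B,F,H] q_used=3 → run C
t=7: queue=[G,B,F,H,C] q_used=0 → run G
t=8: queue=[G,B,F,H,C] q_used=1 → run G
t=9: queue=[G,B,F,H,C] q_used=2 → run G
t=10: queue=[G,B,F,H,C] q_used=3 → run G
t=11: queue=[B,F,H,C,G] q_used=0 → run B
t=12: queue=[B,F,H,C,G] q_used=1 → run B
t=13: queue=[B,F,H,C,G] q_used=2 → run B
t=14: queue=[B,F,H,C,G] q_used=3 → run B
t=15: queue=[F,H,C,G,B] q_used=0 → run F
t=16: queue=[F,H,C,G,B] q_used=1 → run F
t=17: queue=[F,H,C,G,B] q_used=2 → run F
t=18: queue=[F,H,C,G,B] q_used=3 → run F
t=19: queue=[H,C,G,B] q_used=0 → run H
t=20: queue=[H,C,G,B] q_used=1 → run H
t=21: queue=[H,C,G,B] q_used=2 → run H
t=22: queue=[H,C,G,B] q_used=3 → run H
t=23: queue=[C,G,B,H] q_used=0 → run C
t=24: queue=[C,G,B,H] q_used=1 → run C
t=25: queue=[G,B,H] q_used=0 → run G
t=26: queue=[G,B,H] q_used=1 → run G
t=27: queue=[B,H] q_used=0 → run B
t=28: queue=[H] q_used=0 → run H
t=29: queue=[H] q_used=1 → run H
t=30: (idle)
t=31: (idle)
t=32: (idle)
t=33: (idle)
t=34: (idle)

running at tick 23 = C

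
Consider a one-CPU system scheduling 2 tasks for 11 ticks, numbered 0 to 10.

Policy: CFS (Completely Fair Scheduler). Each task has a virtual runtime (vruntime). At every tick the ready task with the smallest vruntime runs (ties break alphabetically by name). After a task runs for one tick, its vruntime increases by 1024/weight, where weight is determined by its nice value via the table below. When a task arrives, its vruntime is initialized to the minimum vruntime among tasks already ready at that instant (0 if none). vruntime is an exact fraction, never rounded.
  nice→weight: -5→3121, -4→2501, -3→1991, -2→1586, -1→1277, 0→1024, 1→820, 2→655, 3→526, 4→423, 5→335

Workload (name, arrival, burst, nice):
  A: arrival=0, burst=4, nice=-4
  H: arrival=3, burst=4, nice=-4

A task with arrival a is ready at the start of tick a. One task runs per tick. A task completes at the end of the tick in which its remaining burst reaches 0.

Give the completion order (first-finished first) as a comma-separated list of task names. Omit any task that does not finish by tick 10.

completion order = A, H

t=0: vr[A=0] → run A
t=1: vr[A=1024/2501] → run A
t=2: vr[A=2048/2501] → run A
t=3: vr[A=3072/2501 H=3072/2501] → run A
t=4: vr[H=3072/2501] → run H
t=5: vr[H=4096/2501] → run H
t=6: vr[H=5120/2501] → run H
t=7: vr[H=6144/2501] → run H
t=8: (idle)
t=9: (idle)
t=10: (idle)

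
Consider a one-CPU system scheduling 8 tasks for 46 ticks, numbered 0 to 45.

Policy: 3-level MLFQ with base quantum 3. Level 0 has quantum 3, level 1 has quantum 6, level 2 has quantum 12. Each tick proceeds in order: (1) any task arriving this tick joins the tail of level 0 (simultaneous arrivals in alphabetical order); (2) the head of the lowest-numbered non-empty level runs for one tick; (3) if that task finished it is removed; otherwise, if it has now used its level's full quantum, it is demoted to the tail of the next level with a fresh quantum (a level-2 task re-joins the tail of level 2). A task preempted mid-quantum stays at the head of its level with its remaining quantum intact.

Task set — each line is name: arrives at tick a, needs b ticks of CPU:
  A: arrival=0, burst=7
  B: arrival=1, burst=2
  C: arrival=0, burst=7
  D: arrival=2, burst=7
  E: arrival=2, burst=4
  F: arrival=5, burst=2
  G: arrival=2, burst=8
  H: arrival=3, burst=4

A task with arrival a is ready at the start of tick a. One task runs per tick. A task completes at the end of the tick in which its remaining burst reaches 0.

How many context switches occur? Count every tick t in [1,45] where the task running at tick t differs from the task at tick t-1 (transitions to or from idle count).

t=0: L0/L1/L2 = AC/-/- → run A
t=1: L0/L1/L2 = ACB/-/- → run A
t=2: L0/L1/L2 = ACBDEG/-/- → run A
t=3: L0/L1/L2 = CBDEGH/A/- → run C
t=4: L0/L1/L2 = CBDEGH/A/- → run C
t=5: L0/L1/L2 = CBDEGHF/A/- → run C
t=6: L0/L1/L2 = BDEGHF/AC/- → run B
t=7: L0/L1/L2 = BDEGHF/AC/- → run B
t=8: L0/L1/L2 = DEGHF/AC/- → run D
t=9: L0/L1/L2 = DEGHF/AC/- → run D
t=10: L0/L1/L2 = DEGHF/AC/- → run D
t=11: L0/L1/L2 = EGHF/ACD/- → run E
t=12: L0/L1/L2 = EGHF/ACD/- → run E
t=13: L0/L1/L2 = EGHF/ACD/- → run E
t=14: L0/L1/L2 = GHF/ACDE/- → run G
t=15: L0/L1/L2 = GHF/ACDE/- → run G
t=16: L0/L1/L2 = GHF/ACDE/- → run G
t=17: L0/L1/L2 = HF/ACDEG/- → run H
t=18: L0/L1/L2 = HF/ACDEG/- → run H
t=19: L0/L1/L2 = HF/ACDEG/- → run H
t=20: L0/L1/L2 = F/ACDEGH/- → run F
t=21: L0/L1/L2 = F/ACDEGH/- → run F
t=22: L0/L1/L2 = -/ACDEGH/- → run A
t=23: L0/L1/L2 = -/ACDEGH/- → run A
t=24: L0/L1/L2 = -/ACDEGH/- → run A
t=25: L0/L1/L2 = -/ACDEGH/- → run A
t=26: L0/L1/L2 = -/CDEGH/- → run C
t=27: L0/L1/L2 = -/CDEGH/- → run C
t=28: L0/L1/L2 = -/CDEGH/- → run C
t=29: L0/L1/L2 = -/CDEGH/- → run C
t=30: L0/L1/L2 = -/DEGH/- → run D
t=31: L0/L1/L2 = -/DEGH/- → run D
t=32: L0/L1/L2 = -/DEGH/- → run D
t=33: L0/L1/L2 = -/DEGH/- → run D
t=34: L0/L1/L2 = -/EGH/- → run E
t=35: L0/L1/L2 = -/GH/- → run G
t=36: L0/L1/L2 = -/GH/- → run G
t=37: L0/L1/L2 = -/GH/- → run G
t=38: L0/L1/L2 = -/GH/- → run G
t=39: L0/L1/L2 = -/GH/- → run G
t=40: L0/L1/L2 = -/H/- → run H
t=41: (idle)
t=42: (idle)
t=43: (idle)
t=44: (idle)
t=45: (idle)

context switches = 14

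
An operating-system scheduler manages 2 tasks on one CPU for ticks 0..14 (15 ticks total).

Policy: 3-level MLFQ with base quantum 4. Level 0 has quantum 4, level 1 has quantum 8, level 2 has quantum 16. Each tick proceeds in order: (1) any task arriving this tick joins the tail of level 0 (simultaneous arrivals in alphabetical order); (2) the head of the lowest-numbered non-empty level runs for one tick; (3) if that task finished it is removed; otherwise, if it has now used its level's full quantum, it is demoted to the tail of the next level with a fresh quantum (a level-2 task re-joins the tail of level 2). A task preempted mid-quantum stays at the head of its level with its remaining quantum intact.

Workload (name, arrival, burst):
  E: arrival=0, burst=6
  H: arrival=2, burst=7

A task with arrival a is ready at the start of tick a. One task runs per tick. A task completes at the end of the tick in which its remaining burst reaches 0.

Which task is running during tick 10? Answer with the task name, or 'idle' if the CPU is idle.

running at tick 10 = H

t=0: L0/L1/L2 = E/-/- → run E
t=1: L0/L1/L2 = E/-/- → run E
t=2: L0/L1/L2 = EH/-/- → run E
t=3: L0/L1/L2 = EH/-/- → run E
t=4: L0/L1/L2 = H/E/- → run H
t=5: L0/L1/L2 = H/E/- → run H
t=6: L0/L1/L2 = H/E/- → run H
t=7: L0/L1/L2 = H/E/- → run H
t=8: L0/L1/L2 = -/EH/- → run E
t=9: L0/L1/L2 = -/EH/- → run E
t=10: L0/L1/L2 = -/H/- → run H
t=11: L0/L1/L2 = -/H/- → run H
t=12: L0/L1/L2 = -/H/- → run H
t=13: (idle)
t=14: (idle)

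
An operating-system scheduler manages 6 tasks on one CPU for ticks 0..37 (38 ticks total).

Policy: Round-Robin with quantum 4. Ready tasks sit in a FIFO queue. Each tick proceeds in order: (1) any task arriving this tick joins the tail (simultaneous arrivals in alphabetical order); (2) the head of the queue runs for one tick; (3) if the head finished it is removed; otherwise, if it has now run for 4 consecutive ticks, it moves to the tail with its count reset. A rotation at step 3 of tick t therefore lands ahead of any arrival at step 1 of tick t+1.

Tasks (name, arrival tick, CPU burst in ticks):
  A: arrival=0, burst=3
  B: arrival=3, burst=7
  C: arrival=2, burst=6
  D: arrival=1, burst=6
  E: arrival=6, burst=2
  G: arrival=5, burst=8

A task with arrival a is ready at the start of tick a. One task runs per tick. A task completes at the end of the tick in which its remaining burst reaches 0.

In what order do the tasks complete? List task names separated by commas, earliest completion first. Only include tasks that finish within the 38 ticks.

completion order = A, E, D, C, B, G

t=0: queue=[A] q_used=0 → run A
t=1: queue=[A,D] q_used=1 → run A
t=2: queue=[A,D,C] q_used=2 → run A
t=3: queue=[D,C,B] q_used=0 → run D
t=4: queue=[D,C,B] q_used=1 → run D
t=5: queue=[D,C,B,G] q_used=2 → run D
t=6: queue=[D,C,B,G,E] q_used=3 → run D
t=7: queue=[C,B,G,E,D] q_used=0 → run C
t=8: queue=[C,B,G,E,D] q_used=1 → run C
t=9: queue=[C,B,G,E,D] q_used=2 → run C
t=10: queue=[C,B,G,E,D] q_used=3 → run C
t=11: queue=[B,G,E,D,C] q_used=0 → run B
t=12: queue=[B,G,E,D,C] q_used=1 → run B
t=13: queue=[B,G,E,D,C] q_used=2 → run B
t=14: queue=[B,G,E,D,C] q_used=3 → run B
t=15: queue=[G,E,D,C,B] q_used=0 → run G
t=16: queue=[G,E,D,C,B] q_used=1 → run G
t=17: queue=[G,E,D,C,B] q_used=2 → run G
t=18: queue=[G,E,D,C,B] q_used=3 → run G
t=19: queue=[E,D,C,B,G] q_used=0 → run E
t=20: queue=[E,D,C,B,G] q_used=1 → run E
t=21: queue=[D,C,B,G] q_used=0 → run D
t=22: queue=[D,C,B,G] q_used=1 → run D
t=23: queue=[C,B,G] q_used=0 → run C
t=24: queue=[C,B,G] q_used=1 → run C
t=25: queue=[B,G] q_used=0 → run B
t=26: queue=[B,G] q_used=1 → run B
t=27: queue=[B,G] q_used=2 → run B
t=28: queue=[G] q_used=0 → run G
t=29: queue=[G] q_used=1 → run G
t=30: queue=[G] q_used=2 → run G
t=31: queue=[G] q_used=3 → run G
t=32: (idle)
t=33: (idle)
t=34: (idle)
t=35: (idle)
t=36: (idle)
t=37: (idle)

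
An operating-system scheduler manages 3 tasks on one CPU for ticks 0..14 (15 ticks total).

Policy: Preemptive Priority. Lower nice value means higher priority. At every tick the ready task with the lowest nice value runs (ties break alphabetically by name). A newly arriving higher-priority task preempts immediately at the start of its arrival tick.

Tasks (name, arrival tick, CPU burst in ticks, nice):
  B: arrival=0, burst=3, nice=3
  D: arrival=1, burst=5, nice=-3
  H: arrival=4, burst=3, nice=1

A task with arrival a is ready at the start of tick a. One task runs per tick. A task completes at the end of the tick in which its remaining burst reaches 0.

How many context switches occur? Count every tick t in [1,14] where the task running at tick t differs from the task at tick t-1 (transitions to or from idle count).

context switches = 4

t=0: ready={B} → run B
t=1: ready={B,D} → run D
t=2: ready={B,D} → run D
t=3: ready={B,D} → run D
t=4: ready={B,D,H} → run D
t=5: ready={B,D,H} → run D
t=6: ready={B,H} → run H
t=7: ready={B,H} → run H
t=8: ready={B,H} → run H
t=9: ready={B} → run B
t=10: ready={B} → run B
t=11: (idle)
t=12: (idle)
t=13: (idle)
t=14: (idle)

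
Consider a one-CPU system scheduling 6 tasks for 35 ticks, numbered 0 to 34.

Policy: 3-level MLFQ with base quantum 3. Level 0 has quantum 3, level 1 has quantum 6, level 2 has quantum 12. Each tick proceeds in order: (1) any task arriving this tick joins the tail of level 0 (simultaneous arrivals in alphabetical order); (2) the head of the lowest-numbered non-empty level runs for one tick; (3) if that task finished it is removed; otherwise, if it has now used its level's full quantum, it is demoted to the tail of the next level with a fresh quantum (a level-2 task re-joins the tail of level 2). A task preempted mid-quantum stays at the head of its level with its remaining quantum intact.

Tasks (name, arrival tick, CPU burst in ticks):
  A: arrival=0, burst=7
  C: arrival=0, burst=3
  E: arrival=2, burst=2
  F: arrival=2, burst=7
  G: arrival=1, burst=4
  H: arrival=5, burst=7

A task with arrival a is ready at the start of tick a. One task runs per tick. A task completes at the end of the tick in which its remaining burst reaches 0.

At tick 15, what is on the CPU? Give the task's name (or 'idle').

t=0: L0/L1/L2 = AC/-/- → run A
t=1: L0/L1/L2 = ACG/-/- → run A
t=2: L0/L1/L2 = ACGEF/-/- → run A
t=3: L0/L1/L2 = CGEF/A/- → run C
t=4: L0/L1/L2 = CGEF/A/- → run C
t=5: L0/L1/L2 = CGEFH/A/- → run C
t=6: L0/L1/L2 = GEFH/A/- → run G
t=7: L0/L1/L2 = GEFH/A/- → run G
t=8: L0/L1/L2 = GEFH/A/- → run G
t=9: L0/L1/L2 = EFH/AG/- → run E
t=10: L0/L1/L2 = EFH/AG/- → run E
t=11: L0/L1/L2 = FH/AG/- → run F
t=12: L0/L1/L2 = FH/AG/- → run F
t=13: L0/L1/L2 = FH/AG/- → run F
t=14: L0/L1/L2 = H/AGF/- → run H
t=15: L0/L1/L2 = H/AGF/- → run H
t=16: L0/L1/L2 = H/AGF/- → run H
t=17: L0/L1/L2 = -/AGFH/- → run A
t=18: L0/L1/L2 = -/AGFH/- → run A
t=19: L0/L1/L2 = -/AGFH/- → run A
t=20: L0/L1/L2 = -/AGFH/- → run A
t=21: L0/L1/L2 = -/GFH/- → run G
t=22: L0/L1/L2 = -/FH/- → run F
t=23: L0/L1/L2 = -/FH/- → run F
t=24: L0/L1/L2 = -/FH/- → run F
t=25: L0/L1/L2 = -/FH/- → run F
t=26: L0/L1/L2 = -/H/- → run H
t=27: L0/L1/L2 = -/H/- → run H
t=28: L0/L1/L2 = -/H/- → run H
t=29: L0/L1/L2 = -/H/- → run H
t=30: (idle)
t=31: (idle)
t=32: (idle)
t=33: (idle)
t=34: (idle)

running at tick 15 = H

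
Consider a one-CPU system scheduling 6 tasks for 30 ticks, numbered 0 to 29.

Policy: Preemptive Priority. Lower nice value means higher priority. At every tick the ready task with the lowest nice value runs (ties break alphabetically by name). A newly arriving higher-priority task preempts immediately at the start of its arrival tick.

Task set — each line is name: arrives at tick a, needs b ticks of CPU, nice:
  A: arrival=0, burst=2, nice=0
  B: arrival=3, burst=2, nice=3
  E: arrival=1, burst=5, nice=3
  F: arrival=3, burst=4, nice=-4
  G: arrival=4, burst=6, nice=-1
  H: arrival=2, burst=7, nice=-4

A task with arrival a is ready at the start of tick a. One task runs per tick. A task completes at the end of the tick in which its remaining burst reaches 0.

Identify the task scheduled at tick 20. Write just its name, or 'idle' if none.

running at tick 20 = B

t=0: ready={A} → run A
t=1: ready={A,E} → run A
t=2: ready={E,H} → run H
t=3: ready={B,E,F,H} → run F
t=4: ready={B,E,F,G,H} → run F
t=5: ready={B,E,F,G,H} → run F
t=6: ready={B,E,F,G,H} → run F
t=7: ready={B,E,G,H} → run H
t=8: ready={B,E,G,H} → run H
t=9: ready={B,E,G,H} → run H
t=10: ready={B,E,G,H} → run H
t=11: ready={B,E,G,H} → run H
t=12: ready={B,E,G,H} → run H
t=13: ready={B,E,G} → run G
t=14: ready={B,E,G} → run G
t=15: ready={B,E,G} → run G
t=16: ready={B,E,G} → run G
t=17: ready={B,E,G} → run G
t=18: ready={B,E,G} → run G
t=19: ready={B,E} → run B
t=20: ready={B,E} → run B
t=21: ready={E} → run E
t=22: ready={E} → run E
t=23: ready={E} → run E
t=24: ready={E} → run E
t=25: ready={E} → run E
t=26: (idle)
t=27: (idle)
t=28: (idle)
t=29: (idle)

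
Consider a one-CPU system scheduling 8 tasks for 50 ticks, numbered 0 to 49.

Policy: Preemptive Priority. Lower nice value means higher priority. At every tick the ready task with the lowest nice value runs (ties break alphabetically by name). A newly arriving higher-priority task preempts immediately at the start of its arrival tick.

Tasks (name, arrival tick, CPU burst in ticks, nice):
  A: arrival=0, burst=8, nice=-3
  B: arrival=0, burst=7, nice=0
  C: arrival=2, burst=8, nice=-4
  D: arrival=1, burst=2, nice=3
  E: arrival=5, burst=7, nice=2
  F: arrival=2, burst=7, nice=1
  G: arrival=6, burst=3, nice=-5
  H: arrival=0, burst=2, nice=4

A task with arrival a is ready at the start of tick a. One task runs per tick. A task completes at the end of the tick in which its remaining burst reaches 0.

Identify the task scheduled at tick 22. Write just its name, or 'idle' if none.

t=0: ready={A,B,H} → run A
t=1: ready={A,B,D,H} → run A
t=2: ready={A,B,C,D,F,H} → run C
t=3: ready={A,B,C,D,F,H} → run C
t=4: ready={A,B,C,D,F,H} → run C
t=5: ready={A,B,C,D,E,F,H} → run C
t=6: ready={A,B,C,D,E,F,G,H} → run G
t=7: ready={A,B,C,D,E,F,G,H} → run G
t=8: ready={A,B,C,D,E,F,G,H} → run G
t=9: ready={A,B,C,D,E,F,H} → run C
t=10: ready={A,B,C,D,E,F,H} → run C
t=11: ready={A,B,C,D,E,F,H} → run C
t=12: ready={A,B,C,D,E,F,H} → run C
t=13: ready={A,B,D,E,F,H} → run A
t=14: ready={A,B,D,E,F,H} → run A
t=15: ready={A,B,D,E,F,H} → run A
t=16: ready={A,B,D,E,F,H} → run A
t=17: ready={A,B,D,E,F,H} → run A
t=18: ready={A,B,D,E,F,H} → run A
t=19: ready={B,D,E,F,H} → run B
t=20: ready={B,D,E,F,H} → run B
t=21: ready={B,D,E,F,H} → run B
t=22: ready={B,D,E,F,H} → run B
t=23: ready={B,D,E,F,H} → run B
t=24: ready={B,D,E,F,H} → run B
t=25: ready={B,D,E,F,H} → run B
t=26: ready={D,E,F,H} → run F
t=27: ready={D,E,F,H} → run F
t=28: ready={D,E,F,H} → run F
t=29: ready={D,E,F,H} → run F
t=30: ready={D,E,F,H} → run F
t=31: ready={D,E,F,H} → run F
t=32: ready={D,E,F,H} → run F
t=33: ready={D,E,H} → run E
t=34: ready={D,E,H} → run E
t=35: ready={D,E,H} → run E
t=36: ready={D,E,H} → run E
t=37: ready={D,E,H} → run E
t=38: ready={D,E,H} → run E
t=39: ready={D,E,H} → run E
t=40: ready={D,H} → run D
t=41: ready={D,H} → run D
t=42: ready={H} → run H
t=43: ready={H} → run H
t=44: (idle)
t=45: (idle)
t=46: (idle)
t=47: (idle)
t=48: (idle)
t=49: (idle)

running at tick 22 = B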